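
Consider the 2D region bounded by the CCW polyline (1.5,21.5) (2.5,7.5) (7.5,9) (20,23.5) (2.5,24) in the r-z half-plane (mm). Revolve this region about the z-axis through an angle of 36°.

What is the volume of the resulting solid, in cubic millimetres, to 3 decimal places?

Volume = 936.038 mm³

Profile (r,z), 5 vertices: (1.5,21.5) (2.5,7.5) (7.5,9) (20,23.5) (2.5,24)
edge 0: (1.5,21.5)→(2.5,7.5)  cross = 1.5·7.5 − 2.5·21.5 = -42.5000; (r_i+r_j)·cross = 4·-42.5000 = -170.0000
edge 1: (2.5,7.5)→(7.5,9)  cross = 2.5·9 − 7.5·7.5 = -33.7500; (r_i+r_j)·cross = 10·-33.7500 = -337.5000
edge 2: (7.5,9)→(20,23.5)  cross = 7.5·23.5 − 20·9 = -3.7500; (r_i+r_j)·cross = 27.5·-3.7500 = -103.1250
edge 3: (20,23.5)→(2.5,24)  cross = 20·24 − 2.5·23.5 = 421.2500; (r_i+r_j)·cross = 22.5·421.2500 = 9478.1250
edge 4: (2.5,24)→(1.5,21.5)  cross = 2.5·21.5 − 1.5·24 = 17.7500; (r_i+r_j)·cross = 4·17.7500 = 71.0000
Σcross = 359.0000 → A = |Σcross|/2 = 179.5000 mm²
Σ(r_i+r_j)·cross = 8938.5000 → first moment M = |Σ|/6 = 1489.7500
R_c = M/A = 1489.7500/179.5000 = 8.2994 mm
θ = 36° = 0.628319 rad
V = θ·R_c·A = 0.628319·8.2994·179.5000 = 936.038 mm³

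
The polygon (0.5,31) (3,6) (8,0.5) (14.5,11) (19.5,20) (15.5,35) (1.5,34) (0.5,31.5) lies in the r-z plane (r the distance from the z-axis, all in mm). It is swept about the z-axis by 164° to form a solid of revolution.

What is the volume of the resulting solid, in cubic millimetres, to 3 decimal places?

Profile (r,z), 8 vertices: (0.5,31) (3,6) (8,0.5) (14.5,11) (19.5,20) (15.5,35) (1.5,34) (0.5,31.5)
edge 0: (0.5,31)→(3,6)  cross = 0.5·6 − 3·31 = -90.0000; (r_i+r_j)·cross = 3.5·-90.0000 = -315.0000
edge 1: (3,6)→(8,0.5)  cross = 3·0.5 − 8·6 = -46.5000; (r_i+r_j)·cross = 11·-46.5000 = -511.5000
edge 2: (8,0.5)→(14.5,11)  cross = 8·11 − 14.5·0.5 = 80.7500; (r_i+r_j)·cross = 22.5·80.7500 = 1816.8750
edge 3: (14.5,11)→(19.5,20)  cross = 14.5·20 − 19.5·11 = 75.5000; (r_i+r_j)·cross = 34·75.5000 = 2567.0000
edge 4: (19.5,20)→(15.5,35)  cross = 19.5·35 − 15.5·20 = 372.5000; (r_i+r_j)·cross = 35·372.5000 = 13037.5000
edge 5: (15.5,35)→(1.5,34)  cross = 15.5·34 − 1.5·35 = 474.5000; (r_i+r_j)·cross = 17·474.5000 = 8066.5000
edge 6: (1.5,34)→(0.5,31.5)  cross = 1.5·31.5 − 0.5·34 = 30.2500; (r_i+r_j)·cross = 2·30.2500 = 60.5000
edge 7: (0.5,31.5)→(0.5,31)  cross = 0.5·31 − 0.5·31.5 = -0.2500; (r_i+r_j)·cross = 1·-0.2500 = -0.2500
Σcross = 896.7500 → A = |Σcross|/2 = 448.3750 mm²
Σ(r_i+r_j)·cross = 24721.6250 → first moment M = |Σ|/6 = 4120.2708
R_c = M/A = 4120.2708/448.3750 = 9.1893 mm
θ = 164° = 2.862340 rad
V = θ·R_c·A = 2.862340·9.1893·448.3750 = 11793.616 mm³

Volume = 11793.616 mm³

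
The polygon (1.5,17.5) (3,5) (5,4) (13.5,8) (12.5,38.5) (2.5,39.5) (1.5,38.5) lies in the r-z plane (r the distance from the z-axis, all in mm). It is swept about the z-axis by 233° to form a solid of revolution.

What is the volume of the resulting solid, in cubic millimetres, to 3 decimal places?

Profile (r,z), 7 vertices: (1.5,17.5) (3,5) (5,4) (13.5,8) (12.5,38.5) (2.5,39.5) (1.5,38.5)
edge 0: (1.5,17.5)→(3,5)  cross = 1.5·5 − 3·17.5 = -45.0000; (r_i+r_j)·cross = 4.5·-45.0000 = -202.5000
edge 1: (3,5)→(5,4)  cross = 3·4 − 5·5 = -13.0000; (r_i+r_j)·cross = 8·-13.0000 = -104.0000
edge 2: (5,4)→(13.5,8)  cross = 5·8 − 13.5·4 = -14.0000; (r_i+r_j)·cross = 18.5·-14.0000 = -259.0000
edge 3: (13.5,8)→(12.5,38.5)  cross = 13.5·38.5 − 12.5·8 = 419.7500; (r_i+r_j)·cross = 26·419.7500 = 10913.5000
edge 4: (12.5,38.5)→(2.5,39.5)  cross = 12.5·39.5 − 2.5·38.5 = 397.5000; (r_i+r_j)·cross = 15·397.5000 = 5962.5000
edge 5: (2.5,39.5)→(1.5,38.5)  cross = 2.5·38.5 − 1.5·39.5 = 37.0000; (r_i+r_j)·cross = 4·37.0000 = 148.0000
edge 6: (1.5,38.5)→(1.5,17.5)  cross = 1.5·17.5 − 1.5·38.5 = -31.5000; (r_i+r_j)·cross = 3·-31.5000 = -94.5000
Σcross = 750.7500 → A = |Σcross|/2 = 375.3750 mm²
Σ(r_i+r_j)·cross = 16364.0000 → first moment M = |Σ|/6 = 2727.3333
R_c = M/A = 2727.3333/375.3750 = 7.2656 mm
θ = 233° = 4.066617 rad
V = θ·R_c·A = 4.066617·7.2656·375.3750 = 11091.021 mm³

Volume = 11091.021 mm³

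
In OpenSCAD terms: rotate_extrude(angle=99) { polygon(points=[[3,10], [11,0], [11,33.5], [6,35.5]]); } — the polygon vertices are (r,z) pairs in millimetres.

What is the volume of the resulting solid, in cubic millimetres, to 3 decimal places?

Profile (r,z), 4 vertices: (3,10) (11,0) (11,33.5) (6,35.5)
edge 0: (3,10)→(11,0)  cross = 3·0 − 11·10 = -110.0000; (r_i+r_j)·cross = 14·-110.0000 = -1540.0000
edge 1: (11,0)→(11,33.5)  cross = 11·33.5 − 11·0 = 368.5000; (r_i+r_j)·cross = 22·368.5000 = 8107.0000
edge 2: (11,33.5)→(6,35.5)  cross = 11·35.5 − 6·33.5 = 189.5000; (r_i+r_j)·cross = 17·189.5000 = 3221.5000
edge 3: (6,35.5)→(3,10)  cross = 6·10 − 3·35.5 = -46.5000; (r_i+r_j)·cross = 9·-46.5000 = -418.5000
Σcross = 401.5000 → A = |Σcross|/2 = 200.7500 mm²
Σ(r_i+r_j)·cross = 9370.0000 → first moment M = |Σ|/6 = 1561.6667
R_c = M/A = 1561.6667/200.7500 = 7.7792 mm
θ = 99° = 1.727876 rad
V = θ·R_c·A = 1.727876·7.7792·200.7500 = 2698.366 mm³

Volume = 2698.366 mm³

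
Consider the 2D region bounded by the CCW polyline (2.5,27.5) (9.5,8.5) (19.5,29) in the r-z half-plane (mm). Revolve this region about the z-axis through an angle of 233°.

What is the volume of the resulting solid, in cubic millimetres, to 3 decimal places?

Profile (r,z), 3 vertices: (2.5,27.5) (9.5,8.5) (19.5,29)
edge 0: (2.5,27.5)→(9.5,8.5)  cross = 2.5·8.5 − 9.5·27.5 = -240.0000; (r_i+r_j)·cross = 12·-240.0000 = -2880.0000
edge 1: (9.5,8.5)→(19.5,29)  cross = 9.5·29 − 19.5·8.5 = 109.7500; (r_i+r_j)·cross = 29·109.7500 = 3182.7500
edge 2: (19.5,29)→(2.5,27.5)  cross = 19.5·27.5 − 2.5·29 = 463.7500; (r_i+r_j)·cross = 22·463.7500 = 10202.5000
Σcross = 333.5000 → A = |Σcross|/2 = 166.7500 mm²
Σ(r_i+r_j)·cross = 10505.2500 → first moment M = |Σ|/6 = 1750.8750
R_c = M/A = 1750.8750/166.7500 = 10.5000 mm
θ = 233° = 4.066617 rad
V = θ·R_c·A = 4.066617·10.5000·166.7500 = 7120.138 mm³

Volume = 7120.138 mm³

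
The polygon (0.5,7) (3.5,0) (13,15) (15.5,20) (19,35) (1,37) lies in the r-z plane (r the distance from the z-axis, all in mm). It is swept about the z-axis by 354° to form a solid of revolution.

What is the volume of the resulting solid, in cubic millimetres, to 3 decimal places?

Volume = 21110.787 mm³

Profile (r,z), 6 vertices: (0.5,7) (3.5,0) (13,15) (15.5,20) (19,35) (1,37)
edge 0: (0.5,7)→(3.5,0)  cross = 0.5·0 − 3.5·7 = -24.5000; (r_i+r_j)·cross = 4·-24.5000 = -98.0000
edge 1: (3.5,0)→(13,15)  cross = 3.5·15 − 13·0 = 52.5000; (r_i+r_j)·cross = 16.5·52.5000 = 866.2500
edge 2: (13,15)→(15.5,20)  cross = 13·20 − 15.5·15 = 27.5000; (r_i+r_j)·cross = 28.5·27.5000 = 783.7500
edge 3: (15.5,20)→(19,35)  cross = 15.5·35 − 19·20 = 162.5000; (r_i+r_j)·cross = 34.5·162.5000 = 5606.2500
edge 4: (19,35)→(1,37)  cross = 19·37 − 1·35 = 668.0000; (r_i+r_j)·cross = 20·668.0000 = 13360.0000
edge 5: (1,37)→(0.5,7)  cross = 1·7 − 0.5·37 = -11.5000; (r_i+r_j)·cross = 1.5·-11.5000 = -17.2500
Σcross = 874.5000 → A = |Σcross|/2 = 437.2500 mm²
Σ(r_i+r_j)·cross = 20501.0000 → first moment M = |Σ|/6 = 3416.8333
R_c = M/A = 3416.8333/437.2500 = 7.8144 mm
θ = 354° = 6.178466 rad
V = θ·R_c·A = 6.178466·7.8144·437.2500 = 21110.787 mm³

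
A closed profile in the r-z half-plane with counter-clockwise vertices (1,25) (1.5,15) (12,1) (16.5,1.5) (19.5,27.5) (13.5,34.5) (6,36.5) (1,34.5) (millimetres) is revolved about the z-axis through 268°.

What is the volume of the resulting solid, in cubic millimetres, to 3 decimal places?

Profile (r,z), 8 vertices: (1,25) (1.5,15) (12,1) (16.5,1.5) (19.5,27.5) (13.5,34.5) (6,36.5) (1,34.5)
edge 0: (1,25)→(1.5,15)  cross = 1·15 − 1.5·25 = -22.5000; (r_i+r_j)·cross = 2.5·-22.5000 = -56.2500
edge 1: (1.5,15)→(12,1)  cross = 1.5·1 − 12·15 = -178.5000; (r_i+r_j)·cross = 13.5·-178.5000 = -2409.7500
edge 2: (12,1)→(16.5,1.5)  cross = 12·1.5 − 16.5·1 = 1.5000; (r_i+r_j)·cross = 28.5·1.5000 = 42.7500
edge 3: (16.5,1.5)→(19.5,27.5)  cross = 16.5·27.5 − 19.5·1.5 = 424.5000; (r_i+r_j)·cross = 36·424.5000 = 15282.0000
edge 4: (19.5,27.5)→(13.5,34.5)  cross = 19.5·34.5 − 13.5·27.5 = 301.5000; (r_i+r_j)·cross = 33·301.5000 = 9949.5000
edge 5: (13.5,34.5)→(6,36.5)  cross = 13.5·36.5 − 6·34.5 = 285.7500; (r_i+r_j)·cross = 19.5·285.7500 = 5572.1250
edge 6: (6,36.5)→(1,34.5)  cross = 6·34.5 − 1·36.5 = 170.5000; (r_i+r_j)·cross = 7·170.5000 = 1193.5000
edge 7: (1,34.5)→(1,25)  cross = 1·25 − 1·34.5 = -9.5000; (r_i+r_j)·cross = 2·-9.5000 = -19.0000
Σcross = 973.2500 → A = |Σcross|/2 = 486.6250 mm²
Σ(r_i+r_j)·cross = 29554.8750 → first moment M = |Σ|/6 = 4925.8125
R_c = M/A = 4925.8125/486.6250 = 10.1224 mm
θ = 268° = 4.677482 rad
V = θ·R_c·A = 4.677482·10.1224·486.6250 = 23040.401 mm³

Volume = 23040.401 mm³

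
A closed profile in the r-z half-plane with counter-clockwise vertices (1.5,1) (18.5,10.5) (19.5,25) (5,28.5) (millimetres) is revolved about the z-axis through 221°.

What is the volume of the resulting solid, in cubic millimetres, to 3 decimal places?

Volume = 12887.795 mm³

Profile (r,z), 4 vertices: (1.5,1) (18.5,10.5) (19.5,25) (5,28.5)
edge 0: (1.5,1)→(18.5,10.5)  cross = 1.5·10.5 − 18.5·1 = -2.7500; (r_i+r_j)·cross = 20·-2.7500 = -55.0000
edge 1: (18.5,10.5)→(19.5,25)  cross = 18.5·25 − 19.5·10.5 = 257.7500; (r_i+r_j)·cross = 38·257.7500 = 9794.5000
edge 2: (19.5,25)→(5,28.5)  cross = 19.5·28.5 − 5·25 = 430.7500; (r_i+r_j)·cross = 24.5·430.7500 = 10553.3750
edge 3: (5,28.5)→(1.5,1)  cross = 5·1 − 1.5·28.5 = -37.7500; (r_i+r_j)·cross = 6.5·-37.7500 = -245.3750
Σcross = 648.0000 → A = |Σcross|/2 = 324.0000 mm²
Σ(r_i+r_j)·cross = 20047.5000 → first moment M = |Σ|/6 = 3341.2500
R_c = M/A = 3341.2500/324.0000 = 10.3125 mm
θ = 221° = 3.857178 rad
V = θ·R_c·A = 3.857178·10.3125·324.0000 = 12887.795 mm³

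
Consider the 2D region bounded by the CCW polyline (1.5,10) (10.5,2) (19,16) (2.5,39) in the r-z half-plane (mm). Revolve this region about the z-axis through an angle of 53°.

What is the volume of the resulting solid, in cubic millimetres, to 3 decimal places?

Volume = 2705.465 mm³

Profile (r,z), 4 vertices: (1.5,10) (10.5,2) (19,16) (2.5,39)
edge 0: (1.5,10)→(10.5,2)  cross = 1.5·2 − 10.5·10 = -102.0000; (r_i+r_j)·cross = 12·-102.0000 = -1224.0000
edge 1: (10.5,2)→(19,16)  cross = 10.5·16 − 19·2 = 130.0000; (r_i+r_j)·cross = 29.5·130.0000 = 3835.0000
edge 2: (19,16)→(2.5,39)  cross = 19·39 − 2.5·16 = 701.0000; (r_i+r_j)·cross = 21.5·701.0000 = 15071.5000
edge 3: (2.5,39)→(1.5,10)  cross = 2.5·10 − 1.5·39 = -33.5000; (r_i+r_j)·cross = 4·-33.5000 = -134.0000
Σcross = 695.5000 → A = |Σcross|/2 = 347.7500 mm²
Σ(r_i+r_j)·cross = 17548.5000 → first moment M = |Σ|/6 = 2924.7500
R_c = M/A = 2924.7500/347.7500 = 8.4105 mm
θ = 53° = 0.925025 rad
V = θ·R_c·A = 0.925025·8.4105·347.7500 = 2705.465 mm³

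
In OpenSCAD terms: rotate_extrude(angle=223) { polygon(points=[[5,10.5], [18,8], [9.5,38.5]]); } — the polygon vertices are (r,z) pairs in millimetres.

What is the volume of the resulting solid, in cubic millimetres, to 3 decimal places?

Profile (r,z), 3 vertices: (5,10.5) (18,8) (9.5,38.5)
edge 0: (5,10.5)→(18,8)  cross = 5·8 − 18·10.5 = -149.0000; (r_i+r_j)·cross = 23·-149.0000 = -3427.0000
edge 1: (18,8)→(9.5,38.5)  cross = 18·38.5 − 9.5·8 = 617.0000; (r_i+r_j)·cross = 27.5·617.0000 = 16967.5000
edge 2: (9.5,38.5)→(5,10.5)  cross = 9.5·10.5 − 5·38.5 = -92.7500; (r_i+r_j)·cross = 14.5·-92.7500 = -1344.8750
Σcross = 375.2500 → A = |Σcross|/2 = 187.6250 mm²
Σ(r_i+r_j)·cross = 12195.6250 → first moment M = |Σ|/6 = 2032.6042
R_c = M/A = 2032.6042/187.6250 = 10.8333 mm
θ = 223° = 3.892084 rad
V = θ·R_c·A = 3.892084·10.8333·187.6250 = 7911.067 mm³

Volume = 7911.067 mm³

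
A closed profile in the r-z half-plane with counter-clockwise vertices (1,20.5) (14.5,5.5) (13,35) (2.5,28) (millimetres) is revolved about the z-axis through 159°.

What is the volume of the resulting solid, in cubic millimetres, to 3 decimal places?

Volume = 5473.832 mm³

Profile (r,z), 4 vertices: (1,20.5) (14.5,5.5) (13,35) (2.5,28)
edge 0: (1,20.5)→(14.5,5.5)  cross = 1·5.5 − 14.5·20.5 = -291.7500; (r_i+r_j)·cross = 15.5·-291.7500 = -4522.1250
edge 1: (14.5,5.5)→(13,35)  cross = 14.5·35 − 13·5.5 = 436.0000; (r_i+r_j)·cross = 27.5·436.0000 = 11990.0000
edge 2: (13,35)→(2.5,28)  cross = 13·28 − 2.5·35 = 276.5000; (r_i+r_j)·cross = 15.5·276.5000 = 4285.7500
edge 3: (2.5,28)→(1,20.5)  cross = 2.5·20.5 − 1·28 = 23.2500; (r_i+r_j)·cross = 3.5·23.2500 = 81.3750
Σcross = 444.0000 → A = |Σcross|/2 = 222.0000 mm²
Σ(r_i+r_j)·cross = 11835.0000 → first moment M = |Σ|/6 = 1972.5000
R_c = M/A = 1972.5000/222.0000 = 8.8851 mm
θ = 159° = 2.775074 rad
V = θ·R_c·A = 2.775074·8.8851·222.0000 = 5473.832 mm³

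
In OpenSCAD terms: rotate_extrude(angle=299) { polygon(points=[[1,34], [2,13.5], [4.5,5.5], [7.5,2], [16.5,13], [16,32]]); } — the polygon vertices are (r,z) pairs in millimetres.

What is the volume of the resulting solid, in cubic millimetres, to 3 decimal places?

Volume = 17202.138 mm³

Profile (r,z), 6 vertices: (1,34) (2,13.5) (4.5,5.5) (7.5,2) (16.5,13) (16,32)
edge 0: (1,34)→(2,13.5)  cross = 1·13.5 − 2·34 = -54.5000; (r_i+r_j)·cross = 3·-54.5000 = -163.5000
edge 1: (2,13.5)→(4.5,5.5)  cross = 2·5.5 − 4.5·13.5 = -49.7500; (r_i+r_j)·cross = 6.5·-49.7500 = -323.3750
edge 2: (4.5,5.5)→(7.5,2)  cross = 4.5·2 − 7.5·5.5 = -32.2500; (r_i+r_j)·cross = 12·-32.2500 = -387.0000
edge 3: (7.5,2)→(16.5,13)  cross = 7.5·13 − 16.5·2 = 64.5000; (r_i+r_j)·cross = 24·64.5000 = 1548.0000
edge 4: (16.5,13)→(16,32)  cross = 16.5·32 − 16·13 = 320.0000; (r_i+r_j)·cross = 32.5·320.0000 = 10400.0000
edge 5: (16,32)→(1,34)  cross = 16·34 − 1·32 = 512.0000; (r_i+r_j)·cross = 17·512.0000 = 8704.0000
Σcross = 760.0000 → A = |Σcross|/2 = 380.0000 mm²
Σ(r_i+r_j)·cross = 19778.1250 → first moment M = |Σ|/6 = 3296.3542
R_c = M/A = 3296.3542/380.0000 = 8.6746 mm
θ = 299° = 5.218534 rad
V = θ·R_c·A = 5.218534·8.6746·380.0000 = 17202.138 mm³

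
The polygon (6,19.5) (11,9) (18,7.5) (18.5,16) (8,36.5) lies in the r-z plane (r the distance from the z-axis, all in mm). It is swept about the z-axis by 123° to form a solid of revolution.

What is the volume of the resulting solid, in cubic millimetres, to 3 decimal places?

Profile (r,z), 5 vertices: (6,19.5) (11,9) (18,7.5) (18.5,16) (8,36.5)
edge 0: (6,19.5)→(11,9)  cross = 6·9 − 11·19.5 = -160.5000; (r_i+r_j)·cross = 17·-160.5000 = -2728.5000
edge 1: (11,9)→(18,7.5)  cross = 11·7.5 − 18·9 = -79.5000; (r_i+r_j)·cross = 29·-79.5000 = -2305.5000
edge 2: (18,7.5)→(18.5,16)  cross = 18·16 − 18.5·7.5 = 149.2500; (r_i+r_j)·cross = 36.5·149.2500 = 5447.6250
edge 3: (18.5,16)→(8,36.5)  cross = 18.5·36.5 − 8·16 = 547.2500; (r_i+r_j)·cross = 26.5·547.2500 = 14502.1250
edge 4: (8,36.5)→(6,19.5)  cross = 8·19.5 − 6·36.5 = -63.0000; (r_i+r_j)·cross = 14·-63.0000 = -882.0000
Σcross = 393.5000 → A = |Σcross|/2 = 196.7500 mm²
Σ(r_i+r_j)·cross = 14033.7500 → first moment M = |Σ|/6 = 2338.9583
R_c = M/A = 2338.9583/196.7500 = 11.8880 mm
θ = 123° = 2.146755 rad
V = θ·R_c·A = 2.146755·11.8880·196.7500 = 5021.170 mm³

Volume = 5021.170 mm³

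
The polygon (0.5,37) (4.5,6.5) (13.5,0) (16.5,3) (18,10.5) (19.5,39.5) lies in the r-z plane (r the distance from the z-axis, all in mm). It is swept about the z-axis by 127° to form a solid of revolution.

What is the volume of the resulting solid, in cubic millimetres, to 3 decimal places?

Profile (r,z), 6 vertices: (0.5,37) (4.5,6.5) (13.5,0) (16.5,3) (18,10.5) (19.5,39.5)
edge 0: (0.5,37)→(4.5,6.5)  cross = 0.5·6.5 − 4.5·37 = -163.2500; (r_i+r_j)·cross = 5·-163.2500 = -816.2500
edge 1: (4.5,6.5)→(13.5,0)  cross = 4.5·0 − 13.5·6.5 = -87.7500; (r_i+r_j)·cross = 18·-87.7500 = -1579.5000
edge 2: (13.5,0)→(16.5,3)  cross = 13.5·3 − 16.5·0 = 40.5000; (r_i+r_j)·cross = 30·40.5000 = 1215.0000
edge 3: (16.5,3)→(18,10.5)  cross = 16.5·10.5 − 18·3 = 119.2500; (r_i+r_j)·cross = 34.5·119.2500 = 4114.1250
edge 4: (18,10.5)→(19.5,39.5)  cross = 18·39.5 − 19.5·10.5 = 506.2500; (r_i+r_j)·cross = 37.5·506.2500 = 18984.3750
edge 5: (19.5,39.5)→(0.5,37)  cross = 19.5·37 − 0.5·39.5 = 701.7500; (r_i+r_j)·cross = 20·701.7500 = 14035.0000
Σcross = 1116.7500 → A = |Σcross|/2 = 558.3750 mm²
Σ(r_i+r_j)·cross = 35952.7500 → first moment M = |Σ|/6 = 5992.1250
R_c = M/A = 5992.1250/558.3750 = 10.7314 mm
θ = 127° = 2.216568 rad
V = θ·R_c·A = 2.216568·10.7314·558.3750 = 13281.953 mm³

Volume = 13281.953 mm³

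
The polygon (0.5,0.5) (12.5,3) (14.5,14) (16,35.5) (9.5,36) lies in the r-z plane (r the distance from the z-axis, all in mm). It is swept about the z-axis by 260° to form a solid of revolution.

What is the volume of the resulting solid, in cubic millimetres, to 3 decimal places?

Profile (r,z), 5 vertices: (0.5,0.5) (12.5,3) (14.5,14) (16,35.5) (9.5,36)
edge 0: (0.5,0.5)→(12.5,3)  cross = 0.5·3 − 12.5·0.5 = -4.7500; (r_i+r_j)·cross = 13·-4.7500 = -61.7500
edge 1: (12.5,3)→(14.5,14)  cross = 12.5·14 − 14.5·3 = 131.5000; (r_i+r_j)·cross = 27·131.5000 = 3550.5000
edge 2: (14.5,14)→(16,35.5)  cross = 14.5·35.5 − 16·14 = 290.7500; (r_i+r_j)·cross = 30.5·290.7500 = 8867.8750
edge 3: (16,35.5)→(9.5,36)  cross = 16·36 − 9.5·35.5 = 238.7500; (r_i+r_j)·cross = 25.5·238.7500 = 6088.1250
edge 4: (9.5,36)→(0.5,0.5)  cross = 9.5·0.5 − 0.5·36 = -13.2500; (r_i+r_j)·cross = 10·-13.2500 = -132.5000
Σcross = 643.0000 → A = |Σcross|/2 = 321.5000 mm²
Σ(r_i+r_j)·cross = 18312.2500 → first moment M = |Σ|/6 = 3052.0417
R_c = M/A = 3052.0417/321.5000 = 9.4931 mm
θ = 260° = 4.537856 rad
V = θ·R_c·A = 4.537856·9.4931·321.5000 = 13849.726 mm³

Volume = 13849.726 mm³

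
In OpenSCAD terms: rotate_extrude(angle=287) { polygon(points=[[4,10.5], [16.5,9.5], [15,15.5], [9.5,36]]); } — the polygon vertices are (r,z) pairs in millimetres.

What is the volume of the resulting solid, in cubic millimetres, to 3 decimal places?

Volume = 8198.010 mm³

Profile (r,z), 4 vertices: (4,10.5) (16.5,9.5) (15,15.5) (9.5,36)
edge 0: (4,10.5)→(16.5,9.5)  cross = 4·9.5 − 16.5·10.5 = -135.2500; (r_i+r_j)·cross = 20.5·-135.2500 = -2772.6250
edge 1: (16.5,9.5)→(15,15.5)  cross = 16.5·15.5 − 15·9.5 = 113.2500; (r_i+r_j)·cross = 31.5·113.2500 = 3567.3750
edge 2: (15,15.5)→(9.5,36)  cross = 15·36 − 9.5·15.5 = 392.7500; (r_i+r_j)·cross = 24.5·392.7500 = 9622.3750
edge 3: (9.5,36)→(4,10.5)  cross = 9.5·10.5 − 4·36 = -44.2500; (r_i+r_j)·cross = 13.5·-44.2500 = -597.3750
Σcross = 326.5000 → A = |Σcross|/2 = 163.2500 mm²
Σ(r_i+r_j)·cross = 9819.7500 → first moment M = |Σ|/6 = 1636.6250
R_c = M/A = 1636.6250/163.2500 = 10.0253 mm
θ = 287° = 5.009095 rad
V = θ·R_c·A = 5.009095·10.0253·163.2500 = 8198.010 mm³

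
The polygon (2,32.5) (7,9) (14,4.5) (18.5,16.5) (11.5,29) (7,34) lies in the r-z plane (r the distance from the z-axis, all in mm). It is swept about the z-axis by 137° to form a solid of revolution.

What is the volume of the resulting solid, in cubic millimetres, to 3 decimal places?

Profile (r,z), 6 vertices: (2,32.5) (7,9) (14,4.5) (18.5,16.5) (11.5,29) (7,34)
edge 0: (2,32.5)→(7,9)  cross = 2·9 − 7·32.5 = -209.5000; (r_i+r_j)·cross = 9·-209.5000 = -1885.5000
edge 1: (7,9)→(14,4.5)  cross = 7·4.5 − 14·9 = -94.5000; (r_i+r_j)·cross = 21·-94.5000 = -1984.5000
edge 2: (14,4.5)→(18.5,16.5)  cross = 14·16.5 − 18.5·4.5 = 147.7500; (r_i+r_j)·cross = 32.5·147.7500 = 4801.8750
edge 3: (18.5,16.5)→(11.5,29)  cross = 18.5·29 − 11.5·16.5 = 346.7500; (r_i+r_j)·cross = 30·346.7500 = 10402.5000
edge 4: (11.5,29)→(7,34)  cross = 11.5·34 − 7·29 = 188.0000; (r_i+r_j)·cross = 18.5·188.0000 = 3478.0000
edge 5: (7,34)→(2,32.5)  cross = 7·32.5 − 2·34 = 159.5000; (r_i+r_j)·cross = 9·159.5000 = 1435.5000
Σcross = 538.0000 → A = |Σcross|/2 = 269.0000 mm²
Σ(r_i+r_j)·cross = 16247.8750 → first moment M = |Σ|/6 = 2707.9792
R_c = M/A = 2707.9792/269.0000 = 10.0668 mm
θ = 137° = 2.391101 rad
V = θ·R_c·A = 2.391101·10.0668·269.0000 = 6475.052 mm³

Volume = 6475.052 mm³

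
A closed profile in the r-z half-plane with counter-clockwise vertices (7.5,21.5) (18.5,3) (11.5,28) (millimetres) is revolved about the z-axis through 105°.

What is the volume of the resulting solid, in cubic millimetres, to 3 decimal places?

Profile (r,z), 3 vertices: (7.5,21.5) (18.5,3) (11.5,28)
edge 0: (7.5,21.5)→(18.5,3)  cross = 7.5·3 − 18.5·21.5 = -375.2500; (r_i+r_j)·cross = 26·-375.2500 = -9756.5000
edge 1: (18.5,3)→(11.5,28)  cross = 18.5·28 − 11.5·3 = 483.5000; (r_i+r_j)·cross = 30·483.5000 = 14505.0000
edge 2: (11.5,28)→(7.5,21.5)  cross = 11.5·21.5 − 7.5·28 = 37.2500; (r_i+r_j)·cross = 19·37.2500 = 707.7500
Σcross = 145.5000 → A = |Σcross|/2 = 72.7500 mm²
Σ(r_i+r_j)·cross = 5456.2500 → first moment M = |Σ|/6 = 909.3750
R_c = M/A = 909.3750/72.7500 = 12.5000 mm
θ = 105° = 1.832596 rad
V = θ·R_c·A = 1.832596·12.5000·72.7500 = 1666.517 mm³

Volume = 1666.517 mm³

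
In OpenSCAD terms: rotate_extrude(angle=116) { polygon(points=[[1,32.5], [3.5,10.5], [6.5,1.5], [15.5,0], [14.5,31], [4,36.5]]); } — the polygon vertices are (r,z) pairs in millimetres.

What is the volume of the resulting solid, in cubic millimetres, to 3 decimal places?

Profile (r,z), 6 vertices: (1,32.5) (3.5,10.5) (6.5,1.5) (15.5,0) (14.5,31) (4,36.5)
edge 0: (1,32.5)→(3.5,10.5)  cross = 1·10.5 − 3.5·32.5 = -103.2500; (r_i+r_j)·cross = 4.5·-103.2500 = -464.6250
edge 1: (3.5,10.5)→(6.5,1.5)  cross = 3.5·1.5 − 6.5·10.5 = -63.0000; (r_i+r_j)·cross = 10·-63.0000 = -630.0000
edge 2: (6.5,1.5)→(15.5,0)  cross = 6.5·0 − 15.5·1.5 = -23.2500; (r_i+r_j)·cross = 22·-23.2500 = -511.5000
edge 3: (15.5,0)→(14.5,31)  cross = 15.5·31 − 14.5·0 = 480.5000; (r_i+r_j)·cross = 30·480.5000 = 14415.0000
edge 4: (14.5,31)→(4,36.5)  cross = 14.5·36.5 − 4·31 = 405.2500; (r_i+r_j)·cross = 18.5·405.2500 = 7497.1250
edge 5: (4,36.5)→(1,32.5)  cross = 4·32.5 − 1·36.5 = 93.5000; (r_i+r_j)·cross = 5·93.5000 = 467.5000
Σcross = 789.7500 → A = |Σcross|/2 = 394.8750 mm²
Σ(r_i+r_j)·cross = 20773.5000 → first moment M = |Σ|/6 = 3462.2500
R_c = M/A = 3462.2500/394.8750 = 8.7680 mm
θ = 116° = 2.024582 rad
V = θ·R_c·A = 2.024582·8.7680·394.8750 = 7009.609 mm³

Volume = 7009.609 mm³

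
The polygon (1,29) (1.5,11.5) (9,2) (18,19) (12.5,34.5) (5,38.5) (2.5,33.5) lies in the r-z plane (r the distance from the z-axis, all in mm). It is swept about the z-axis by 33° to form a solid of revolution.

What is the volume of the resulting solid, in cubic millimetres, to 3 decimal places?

Profile (r,z), 7 vertices: (1,29) (1.5,11.5) (9,2) (18,19) (12.5,34.5) (5,38.5) (2.5,33.5)
edge 0: (1,29)→(1.5,11.5)  cross = 1·11.5 − 1.5·29 = -32.0000; (r_i+r_j)·cross = 2.5·-32.0000 = -80.0000
edge 1: (1.5,11.5)→(9,2)  cross = 1.5·2 − 9·11.5 = -100.5000; (r_i+r_j)·cross = 10.5·-100.5000 = -1055.2500
edge 2: (9,2)→(18,19)  cross = 9·19 − 18·2 = 135.0000; (r_i+r_j)·cross = 27·135.0000 = 3645.0000
edge 3: (18,19)→(12.5,34.5)  cross = 18·34.5 − 12.5·19 = 383.5000; (r_i+r_j)·cross = 30.5·383.5000 = 11696.7500
edge 4: (12.5,34.5)→(5,38.5)  cross = 12.5·38.5 − 5·34.5 = 308.7500; (r_i+r_j)·cross = 17.5·308.7500 = 5403.1250
edge 5: (5,38.5)→(2.5,33.5)  cross = 5·33.5 − 2.5·38.5 = 71.2500; (r_i+r_j)·cross = 7.5·71.2500 = 534.3750
edge 6: (2.5,33.5)→(1,29)  cross = 2.5·29 − 1·33.5 = 39.0000; (r_i+r_j)·cross = 3.5·39.0000 = 136.5000
Σcross = 805.0000 → A = |Σcross|/2 = 402.5000 mm²
Σ(r_i+r_j)·cross = 20280.5000 → first moment M = |Σ|/6 = 3380.0833
R_c = M/A = 3380.0833/402.5000 = 8.3977 mm
θ = 33° = 0.575959 rad
V = θ·R_c·A = 0.575959·8.3977·402.5000 = 1946.788 mm³

Volume = 1946.788 mm³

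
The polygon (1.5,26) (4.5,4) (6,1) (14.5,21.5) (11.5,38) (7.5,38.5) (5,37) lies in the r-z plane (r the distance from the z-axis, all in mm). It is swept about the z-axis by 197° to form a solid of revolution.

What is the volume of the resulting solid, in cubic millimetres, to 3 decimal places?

Profile (r,z), 7 vertices: (1.5,26) (4.5,4) (6,1) (14.5,21.5) (11.5,38) (7.5,38.5) (5,37)
edge 0: (1.5,26)→(4.5,4)  cross = 1.5·4 − 4.5·26 = -111.0000; (r_i+r_j)·cross = 6·-111.0000 = -666.0000
edge 1: (4.5,4)→(6,1)  cross = 4.5·1 − 6·4 = -19.5000; (r_i+r_j)·cross = 10.5·-19.5000 = -204.7500
edge 2: (6,1)→(14.5,21.5)  cross = 6·21.5 − 14.5·1 = 114.5000; (r_i+r_j)·cross = 20.5·114.5000 = 2347.2500
edge 3: (14.5,21.5)→(11.5,38)  cross = 14.5·38 − 11.5·21.5 = 303.7500; (r_i+r_j)·cross = 26·303.7500 = 7897.5000
edge 4: (11.5,38)→(7.5,38.5)  cross = 11.5·38.5 − 7.5·38 = 157.7500; (r_i+r_j)·cross = 19·157.7500 = 2997.2500
edge 5: (7.5,38.5)→(5,37)  cross = 7.5·37 − 5·38.5 = 85.0000; (r_i+r_j)·cross = 12.5·85.0000 = 1062.5000
edge 6: (5,37)→(1.5,26)  cross = 5·26 − 1.5·37 = 74.5000; (r_i+r_j)·cross = 6.5·74.5000 = 484.2500
Σcross = 605.0000 → A = |Σcross|/2 = 302.5000 mm²
Σ(r_i+r_j)·cross = 13918.0000 → first moment M = |Σ|/6 = 2319.6667
R_c = M/A = 2319.6667/302.5000 = 7.6683 mm
θ = 197° = 3.438299 rad
V = θ·R_c·A = 3.438299·7.6683·302.5000 = 7975.707 mm³

Volume = 7975.707 mm³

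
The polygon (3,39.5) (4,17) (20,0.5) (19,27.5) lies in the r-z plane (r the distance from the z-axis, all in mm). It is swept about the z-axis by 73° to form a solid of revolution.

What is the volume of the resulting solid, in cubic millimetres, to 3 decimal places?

Volume = 5715.251 mm³

Profile (r,z), 4 vertices: (3,39.5) (4,17) (20,0.5) (19,27.5)
edge 0: (3,39.5)→(4,17)  cross = 3·17 − 4·39.5 = -107.0000; (r_i+r_j)·cross = 7·-107.0000 = -749.0000
edge 1: (4,17)→(20,0.5)  cross = 4·0.5 − 20·17 = -338.0000; (r_i+r_j)·cross = 24·-338.0000 = -8112.0000
edge 2: (20,0.5)→(19,27.5)  cross = 20·27.5 − 19·0.5 = 540.5000; (r_i+r_j)·cross = 39·540.5000 = 21079.5000
edge 3: (19,27.5)→(3,39.5)  cross = 19·39.5 − 3·27.5 = 668.0000; (r_i+r_j)·cross = 22·668.0000 = 14696.0000
Σcross = 763.5000 → A = |Σcross|/2 = 381.7500 mm²
Σ(r_i+r_j)·cross = 26914.5000 → first moment M = |Σ|/6 = 4485.7500
R_c = M/A = 4485.7500/381.7500 = 11.7505 mm
θ = 73° = 1.274090 rad
V = θ·R_c·A = 1.274090·11.7505·381.7500 = 5715.251 mm³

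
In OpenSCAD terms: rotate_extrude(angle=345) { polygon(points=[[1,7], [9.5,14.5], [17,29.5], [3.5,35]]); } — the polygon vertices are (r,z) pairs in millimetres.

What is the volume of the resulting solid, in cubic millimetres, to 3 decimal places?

Volume = 10419.005 mm³

Profile (r,z), 4 vertices: (1,7) (9.5,14.5) (17,29.5) (3.5,35)
edge 0: (1,7)→(9.5,14.5)  cross = 1·14.5 − 9.5·7 = -52.0000; (r_i+r_j)·cross = 10.5·-52.0000 = -546.0000
edge 1: (9.5,14.5)→(17,29.5)  cross = 9.5·29.5 − 17·14.5 = 33.7500; (r_i+r_j)·cross = 26.5·33.7500 = 894.3750
edge 2: (17,29.5)→(3.5,35)  cross = 17·35 − 3.5·29.5 = 491.7500; (r_i+r_j)·cross = 20.5·491.7500 = 10080.8750
edge 3: (3.5,35)→(1,7)  cross = 3.5·7 − 1·35 = -10.5000; (r_i+r_j)·cross = 4.5·-10.5000 = -47.2500
Σcross = 463.0000 → A = |Σcross|/2 = 231.5000 mm²
Σ(r_i+r_j)·cross = 10382.0000 → first moment M = |Σ|/6 = 1730.3333
R_c = M/A = 1730.3333/231.5000 = 7.4744 mm
θ = 345° = 6.021386 rad
V = θ·R_c·A = 6.021386·7.4744·231.5000 = 10419.005 mm³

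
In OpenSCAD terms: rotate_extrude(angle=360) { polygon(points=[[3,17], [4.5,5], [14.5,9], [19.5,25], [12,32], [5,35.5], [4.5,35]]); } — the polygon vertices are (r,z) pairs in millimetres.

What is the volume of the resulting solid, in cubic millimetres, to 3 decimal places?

Volume = 20889.366 mm³

Profile (r,z), 7 vertices: (3,17) (4.5,5) (14.5,9) (19.5,25) (12,32) (5,35.5) (4.5,35)
edge 0: (3,17)→(4.5,5)  cross = 3·5 − 4.5·17 = -61.5000; (r_i+r_j)·cross = 7.5·-61.5000 = -461.2500
edge 1: (4.5,5)→(14.5,9)  cross = 4.5·9 − 14.5·5 = -32.0000; (r_i+r_j)·cross = 19·-32.0000 = -608.0000
edge 2: (14.5,9)→(19.5,25)  cross = 14.5·25 − 19.5·9 = 187.0000; (r_i+r_j)·cross = 34·187.0000 = 6358.0000
edge 3: (19.5,25)→(12,32)  cross = 19.5·32 − 12·25 = 324.0000; (r_i+r_j)·cross = 31.5·324.0000 = 10206.0000
edge 4: (12,32)→(5,35.5)  cross = 12·35.5 − 5·32 = 266.0000; (r_i+r_j)·cross = 17·266.0000 = 4522.0000
edge 5: (5,35.5)→(4.5,35)  cross = 5·35 − 4.5·35.5 = 15.2500; (r_i+r_j)·cross = 9.5·15.2500 = 144.8750
edge 6: (4.5,35)→(3,17)  cross = 4.5·17 − 3·35 = -28.5000; (r_i+r_j)·cross = 7.5·-28.5000 = -213.7500
Σcross = 670.2500 → A = |Σcross|/2 = 335.1250 mm²
Σ(r_i+r_j)·cross = 19947.8750 → first moment M = |Σ|/6 = 3324.6458
R_c = M/A = 3324.6458/335.1250 = 9.9206 mm
θ = 360° = 6.283185 rad
V = θ·R_c·A = 6.283185·9.9206·335.1250 = 20889.366 mm³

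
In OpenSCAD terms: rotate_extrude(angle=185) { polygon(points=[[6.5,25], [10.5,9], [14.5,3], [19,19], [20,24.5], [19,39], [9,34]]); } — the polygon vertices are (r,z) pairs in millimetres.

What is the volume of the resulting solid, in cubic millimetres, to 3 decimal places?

Volume = 13614.350 mm³

Profile (r,z), 7 vertices: (6.5,25) (10.5,9) (14.5,3) (19,19) (20,24.5) (19,39) (9,34)
edge 0: (6.5,25)→(10.5,9)  cross = 6.5·9 − 10.5·25 = -204.0000; (r_i+r_j)·cross = 17·-204.0000 = -3468.0000
edge 1: (10.5,9)→(14.5,3)  cross = 10.5·3 − 14.5·9 = -99.0000; (r_i+r_j)·cross = 25·-99.0000 = -2475.0000
edge 2: (14.5,3)→(19,19)  cross = 14.5·19 − 19·3 = 218.5000; (r_i+r_j)·cross = 33.5·218.5000 = 7319.7500
edge 3: (19,19)→(20,24.5)  cross = 19·24.5 − 20·19 = 85.5000; (r_i+r_j)·cross = 39·85.5000 = 3334.5000
edge 4: (20,24.5)→(19,39)  cross = 20·39 − 19·24.5 = 314.5000; (r_i+r_j)·cross = 39·314.5000 = 12265.5000
edge 5: (19,39)→(9,34)  cross = 19·34 − 9·39 = 295.0000; (r_i+r_j)·cross = 28·295.0000 = 8260.0000
edge 6: (9,34)→(6.5,25)  cross = 9·25 − 6.5·34 = 4.0000; (r_i+r_j)·cross = 15.5·4.0000 = 62.0000
Σcross = 614.5000 → A = |Σcross|/2 = 307.2500 mm²
Σ(r_i+r_j)·cross = 25298.7500 → first moment M = |Σ|/6 = 4216.4583
R_c = M/A = 4216.4583/307.2500 = 13.7232 mm
θ = 185° = 3.228859 rad
V = θ·R_c·A = 3.228859·13.7232·307.2500 = 13614.350 mm³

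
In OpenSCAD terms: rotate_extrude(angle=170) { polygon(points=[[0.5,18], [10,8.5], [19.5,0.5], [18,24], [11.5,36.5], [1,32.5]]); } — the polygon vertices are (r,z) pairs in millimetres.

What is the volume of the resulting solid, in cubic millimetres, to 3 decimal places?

Volume = 12898.180 mm³

Profile (r,z), 6 vertices: (0.5,18) (10,8.5) (19.5,0.5) (18,24) (11.5,36.5) (1,32.5)
edge 0: (0.5,18)→(10,8.5)  cross = 0.5·8.5 − 10·18 = -175.7500; (r_i+r_j)·cross = 10.5·-175.7500 = -1845.3750
edge 1: (10,8.5)→(19.5,0.5)  cross = 10·0.5 − 19.5·8.5 = -160.7500; (r_i+r_j)·cross = 29.5·-160.7500 = -4742.1250
edge 2: (19.5,0.5)→(18,24)  cross = 19.5·24 − 18·0.5 = 459.0000; (r_i+r_j)·cross = 37.5·459.0000 = 17212.5000
edge 3: (18,24)→(11.5,36.5)  cross = 18·36.5 − 11.5·24 = 381.0000; (r_i+r_j)·cross = 29.5·381.0000 = 11239.5000
edge 4: (11.5,36.5)→(1,32.5)  cross = 11.5·32.5 − 1·36.5 = 337.2500; (r_i+r_j)·cross = 12.5·337.2500 = 4215.6250
edge 5: (1,32.5)→(0.5,18)  cross = 1·18 − 0.5·32.5 = 1.7500; (r_i+r_j)·cross = 1.5·1.7500 = 2.6250
Σcross = 842.5000 → A = |Σcross|/2 = 421.2500 mm²
Σ(r_i+r_j)·cross = 26082.7500 → first moment M = |Σ|/6 = 4347.1250
R_c = M/A = 4347.1250/421.2500 = 10.3196 mm
θ = 170° = 2.967060 rad
V = θ·R_c·A = 2.967060·10.3196·421.2500 = 12898.180 mm³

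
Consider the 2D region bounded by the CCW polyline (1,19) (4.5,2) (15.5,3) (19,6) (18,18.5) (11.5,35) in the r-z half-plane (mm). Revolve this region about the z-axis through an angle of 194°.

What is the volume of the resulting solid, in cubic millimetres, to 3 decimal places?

Profile (r,z), 6 vertices: (1,19) (4.5,2) (15.5,3) (19,6) (18,18.5) (11.5,35)
edge 0: (1,19)→(4.5,2)  cross = 1·2 − 4.5·19 = -83.5000; (r_i+r_j)·cross = 5.5·-83.5000 = -459.2500
edge 1: (4.5,2)→(15.5,3)  cross = 4.5·3 − 15.5·2 = -17.5000; (r_i+r_j)·cross = 20·-17.5000 = -350.0000
edge 2: (15.5,3)→(19,6)  cross = 15.5·6 − 19·3 = 36.0000; (r_i+r_j)·cross = 34.5·36.0000 = 1242.0000
edge 3: (19,6)→(18,18.5)  cross = 19·18.5 − 18·6 = 243.5000; (r_i+r_j)·cross = 37·243.5000 = 9009.5000
edge 4: (18,18.5)→(11.5,35)  cross = 18·35 − 11.5·18.5 = 417.2500; (r_i+r_j)·cross = 29.5·417.2500 = 12308.8750
edge 5: (11.5,35)→(1,19)  cross = 11.5·19 − 1·35 = 183.5000; (r_i+r_j)·cross = 12.5·183.5000 = 2293.7500
Σcross = 779.2500 → A = |Σcross|/2 = 389.6250 mm²
Σ(r_i+r_j)·cross = 24044.8750 → first moment M = |Σ|/6 = 4007.4792
R_c = M/A = 4007.4792/389.6250 = 10.2855 mm
θ = 194° = 3.385939 rad
V = θ·R_c·A = 3.385939·10.2855·389.6250 = 13569.079 mm³

Volume = 13569.079 mm³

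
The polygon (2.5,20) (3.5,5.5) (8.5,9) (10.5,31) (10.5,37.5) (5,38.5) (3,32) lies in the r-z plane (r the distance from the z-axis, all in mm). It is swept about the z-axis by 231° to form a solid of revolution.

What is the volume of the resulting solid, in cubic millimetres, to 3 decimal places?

Profile (r,z), 7 vertices: (2.5,20) (3.5,5.5) (8.5,9) (10.5,31) (10.5,37.5) (5,38.5) (3,32)
edge 0: (2.5,20)→(3.5,5.5)  cross = 2.5·5.5 − 3.5·20 = -56.2500; (r_i+r_j)·cross = 6·-56.2500 = -337.5000
edge 1: (3.5,5.5)→(8.5,9)  cross = 3.5·9 − 8.5·5.5 = -15.2500; (r_i+r_j)·cross = 12·-15.2500 = -183.0000
edge 2: (8.5,9)→(10.5,31)  cross = 8.5·31 − 10.5·9 = 169.0000; (r_i+r_j)·cross = 19·169.0000 = 3211.0000
edge 3: (10.5,31)→(10.5,37.5)  cross = 10.5·37.5 − 10.5·31 = 68.2500; (r_i+r_j)·cross = 21·68.2500 = 1433.2500
edge 4: (10.5,37.5)→(5,38.5)  cross = 10.5·38.5 − 5·37.5 = 216.7500; (r_i+r_j)·cross = 15.5·216.7500 = 3359.6250
edge 5: (5,38.5)→(3,32)  cross = 5·32 − 3·38.5 = 44.5000; (r_i+r_j)·cross = 8·44.5000 = 356.0000
edge 6: (3,32)→(2.5,20)  cross = 3·20 − 2.5·32 = -20.0000; (r_i+r_j)·cross = 5.5·-20.0000 = -110.0000
Σcross = 407.0000 → A = |Σcross|/2 = 203.5000 mm²
Σ(r_i+r_j)·cross = 7729.3750 → first moment M = |Σ|/6 = 1288.2292
R_c = M/A = 1288.2292/203.5000 = 6.3304 mm
θ = 231° = 4.031711 rad
V = θ·R_c·A = 4.031711·6.3304·203.5000 = 5193.767 mm³

Volume = 5193.767 mm³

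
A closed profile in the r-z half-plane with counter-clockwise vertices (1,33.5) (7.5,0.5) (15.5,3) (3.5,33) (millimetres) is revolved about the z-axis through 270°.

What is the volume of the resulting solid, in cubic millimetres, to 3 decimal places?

Volume = 6366.438 mm³

Profile (r,z), 4 vertices: (1,33.5) (7.5,0.5) (15.5,3) (3.5,33)
edge 0: (1,33.5)→(7.5,0.5)  cross = 1·0.5 − 7.5·33.5 = -250.7500; (r_i+r_j)·cross = 8.5·-250.7500 = -2131.3750
edge 1: (7.5,0.5)→(15.5,3)  cross = 7.5·3 − 15.5·0.5 = 14.7500; (r_i+r_j)·cross = 23·14.7500 = 339.2500
edge 2: (15.5,3)→(3.5,33)  cross = 15.5·33 − 3.5·3 = 501.0000; (r_i+r_j)·cross = 19·501.0000 = 9519.0000
edge 3: (3.5,33)→(1,33.5)  cross = 3.5·33.5 − 1·33 = 84.2500; (r_i+r_j)·cross = 4.5·84.2500 = 379.1250
Σcross = 349.2500 → A = |Σcross|/2 = 174.6250 mm²
Σ(r_i+r_j)·cross = 8106.0000 → first moment M = |Σ|/6 = 1351.0000
R_c = M/A = 1351.0000/174.6250 = 7.7366 mm
θ = 270° = 4.712389 rad
V = θ·R_c·A = 4.712389·7.7366·174.6250 = 6366.438 mm³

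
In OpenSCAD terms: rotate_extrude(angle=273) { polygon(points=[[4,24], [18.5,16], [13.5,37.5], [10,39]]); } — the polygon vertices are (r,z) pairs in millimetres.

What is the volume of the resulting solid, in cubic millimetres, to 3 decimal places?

Profile (r,z), 4 vertices: (4,24) (18.5,16) (13.5,37.5) (10,39)
edge 0: (4,24)→(18.5,16)  cross = 4·16 − 18.5·24 = -380.0000; (r_i+r_j)·cross = 22.5·-380.0000 = -8550.0000
edge 1: (18.5,16)→(13.5,37.5)  cross = 18.5·37.5 − 13.5·16 = 477.7500; (r_i+r_j)·cross = 32·477.7500 = 15288.0000
edge 2: (13.5,37.5)→(10,39)  cross = 13.5·39 − 10·37.5 = 151.5000; (r_i+r_j)·cross = 23.5·151.5000 = 3560.2500
edge 3: (10,39)→(4,24)  cross = 10·24 − 4·39 = 84.0000; (r_i+r_j)·cross = 14·84.0000 = 1176.0000
Σcross = 333.2500 → A = |Σcross|/2 = 166.6250 mm²
Σ(r_i+r_j)·cross = 11474.2500 → first moment M = |Σ|/6 = 1912.3750
R_c = M/A = 1912.3750/166.6250 = 11.4771 mm
θ = 273° = 4.764749 rad
V = θ·R_c·A = 4.764749·11.4771·166.6250 = 9111.987 mm³

Volume = 9111.987 mm³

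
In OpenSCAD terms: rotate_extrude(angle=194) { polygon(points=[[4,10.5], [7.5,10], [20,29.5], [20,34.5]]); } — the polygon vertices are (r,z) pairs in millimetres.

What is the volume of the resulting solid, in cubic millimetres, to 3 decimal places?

Volume = 3310.743 mm³

Profile (r,z), 4 vertices: (4,10.5) (7.5,10) (20,29.5) (20,34.5)
edge 0: (4,10.5)→(7.5,10)  cross = 4·10 − 7.5·10.5 = -38.7500; (r_i+r_j)·cross = 11.5·-38.7500 = -445.6250
edge 1: (7.5,10)→(20,29.5)  cross = 7.5·29.5 − 20·10 = 21.2500; (r_i+r_j)·cross = 27.5·21.2500 = 584.3750
edge 2: (20,29.5)→(20,34.5)  cross = 20·34.5 − 20·29.5 = 100.0000; (r_i+r_j)·cross = 40·100.0000 = 4000.0000
edge 3: (20,34.5)→(4,10.5)  cross = 20·10.5 − 4·34.5 = 72.0000; (r_i+r_j)·cross = 24·72.0000 = 1728.0000
Σcross = 154.5000 → A = |Σcross|/2 = 77.2500 mm²
Σ(r_i+r_j)·cross = 5866.7500 → first moment M = |Σ|/6 = 977.7917
R_c = M/A = 977.7917/77.2500 = 12.6575 mm
θ = 194° = 3.385939 rad
V = θ·R_c·A = 3.385939·12.6575·77.2500 = 3310.743 mm³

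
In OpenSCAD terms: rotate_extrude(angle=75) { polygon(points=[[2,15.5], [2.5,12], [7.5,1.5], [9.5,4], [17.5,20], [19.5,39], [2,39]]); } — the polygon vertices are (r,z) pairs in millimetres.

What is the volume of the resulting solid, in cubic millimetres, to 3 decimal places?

Volume = 6084.027 mm³

Profile (r,z), 7 vertices: (2,15.5) (2.5,12) (7.5,1.5) (9.5,4) (17.5,20) (19.5,39) (2,39)
edge 0: (2,15.5)→(2.5,12)  cross = 2·12 − 2.5·15.5 = -14.7500; (r_i+r_j)·cross = 4.5·-14.7500 = -66.3750
edge 1: (2.5,12)→(7.5,1.5)  cross = 2.5·1.5 − 7.5·12 = -86.2500; (r_i+r_j)·cross = 10·-86.2500 = -862.5000
edge 2: (7.5,1.5)→(9.5,4)  cross = 7.5·4 − 9.5·1.5 = 15.7500; (r_i+r_j)·cross = 17·15.7500 = 267.7500
edge 3: (9.5,4)→(17.5,20)  cross = 9.5·20 − 17.5·4 = 120.0000; (r_i+r_j)·cross = 27·120.0000 = 3240.0000
edge 4: (17.5,20)→(19.5,39)  cross = 17.5·39 − 19.5·20 = 292.5000; (r_i+r_j)·cross = 37·292.5000 = 10822.5000
edge 5: (19.5,39)→(2,39)  cross = 19.5·39 − 2·39 = 682.5000; (r_i+r_j)·cross = 21.5·682.5000 = 14673.7500
edge 6: (2,39)→(2,15.5)  cross = 2·15.5 − 2·39 = -47.0000; (r_i+r_j)·cross = 4·-47.0000 = -188.0000
Σcross = 962.7500 → A = |Σcross|/2 = 481.3750 mm²
Σ(r_i+r_j)·cross = 27887.1250 → first moment M = |Σ|/6 = 4647.8542
R_c = M/A = 4647.8542/481.3750 = 9.6554 mm
θ = 75° = 1.308997 rad
V = θ·R_c·A = 1.308997·9.6554·481.3750 = 6084.027 mm³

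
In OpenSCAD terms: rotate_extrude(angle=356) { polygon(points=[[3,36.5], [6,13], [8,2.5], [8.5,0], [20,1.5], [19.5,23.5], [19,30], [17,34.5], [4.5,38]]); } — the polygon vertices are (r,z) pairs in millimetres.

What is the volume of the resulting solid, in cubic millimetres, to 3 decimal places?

Volume = 37336.800 mm³

Profile (r,z), 9 vertices: (3,36.5) (6,13) (8,2.5) (8.5,0) (20,1.5) (19.5,23.5) (19,30) (17,34.5) (4.5,38)
edge 0: (3,36.5)→(6,13)  cross = 3·13 − 6·36.5 = -180.0000; (r_i+r_j)·cross = 9·-180.0000 = -1620.0000
edge 1: (6,13)→(8,2.5)  cross = 6·2.5 − 8·13 = -89.0000; (r_i+r_j)·cross = 14·-89.0000 = -1246.0000
edge 2: (8,2.5)→(8.5,0)  cross = 8·0 − 8.5·2.5 = -21.2500; (r_i+r_j)·cross = 16.5·-21.2500 = -350.6250
edge 3: (8.5,0)→(20,1.5)  cross = 8.5·1.5 − 20·0 = 12.7500; (r_i+r_j)·cross = 28.5·12.7500 = 363.3750
edge 4: (20,1.5)→(19.5,23.5)  cross = 20·23.5 − 19.5·1.5 = 440.7500; (r_i+r_j)·cross = 39.5·440.7500 = 17409.6250
edge 5: (19.5,23.5)→(19,30)  cross = 19.5·30 − 19·23.5 = 138.5000; (r_i+r_j)·cross = 38.5·138.5000 = 5332.2500
edge 6: (19,30)→(17,34.5)  cross = 19·34.5 − 17·30 = 145.5000; (r_i+r_j)·cross = 36·145.5000 = 5238.0000
edge 7: (17,34.5)→(4.5,38)  cross = 17·38 − 4.5·34.5 = 490.7500; (r_i+r_j)·cross = 21.5·490.7500 = 10551.1250
edge 8: (4.5,38)→(3,36.5)  cross = 4.5·36.5 − 3·38 = 50.2500; (r_i+r_j)·cross = 7.5·50.2500 = 376.8750
Σcross = 988.2500 → A = |Σcross|/2 = 494.1250 mm²
Σ(r_i+r_j)·cross = 36054.6250 → first moment M = |Σ|/6 = 6009.1042
R_c = M/A = 6009.1042/494.1250 = 12.1611 mm
θ = 356° = 6.213372 rad
V = θ·R_c·A = 6.213372·12.1611·494.1250 = 37336.800 mm³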